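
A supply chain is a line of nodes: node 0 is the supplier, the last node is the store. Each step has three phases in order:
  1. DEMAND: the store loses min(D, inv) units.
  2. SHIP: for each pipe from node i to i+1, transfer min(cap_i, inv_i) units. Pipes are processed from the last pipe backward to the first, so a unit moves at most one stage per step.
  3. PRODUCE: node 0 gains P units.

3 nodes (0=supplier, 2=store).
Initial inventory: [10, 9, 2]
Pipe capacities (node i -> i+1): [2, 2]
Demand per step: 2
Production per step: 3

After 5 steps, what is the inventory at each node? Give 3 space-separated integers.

Step 1: demand=2,sold=2 ship[1->2]=2 ship[0->1]=2 prod=3 -> inv=[11 9 2]
Step 2: demand=2,sold=2 ship[1->2]=2 ship[0->1]=2 prod=3 -> inv=[12 9 2]
Step 3: demand=2,sold=2 ship[1->2]=2 ship[0->1]=2 prod=3 -> inv=[13 9 2]
Step 4: demand=2,sold=2 ship[1->2]=2 ship[0->1]=2 prod=3 -> inv=[14 9 2]
Step 5: demand=2,sold=2 ship[1->2]=2 ship[0->1]=2 prod=3 -> inv=[15 9 2]

15 9 2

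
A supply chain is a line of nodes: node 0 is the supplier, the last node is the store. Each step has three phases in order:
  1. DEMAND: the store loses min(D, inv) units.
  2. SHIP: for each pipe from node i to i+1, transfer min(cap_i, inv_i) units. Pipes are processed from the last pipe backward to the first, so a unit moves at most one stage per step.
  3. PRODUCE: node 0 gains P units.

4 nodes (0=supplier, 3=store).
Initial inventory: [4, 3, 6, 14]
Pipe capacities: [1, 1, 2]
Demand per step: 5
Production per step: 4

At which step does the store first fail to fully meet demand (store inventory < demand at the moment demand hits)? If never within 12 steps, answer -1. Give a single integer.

Step 1: demand=5,sold=5 ship[2->3]=2 ship[1->2]=1 ship[0->1]=1 prod=4 -> [7 3 5 11]
Step 2: demand=5,sold=5 ship[2->3]=2 ship[1->2]=1 ship[0->1]=1 prod=4 -> [10 3 4 8]
Step 3: demand=5,sold=5 ship[2->3]=2 ship[1->2]=1 ship[0->1]=1 prod=4 -> [13 3 3 5]
Step 4: demand=5,sold=5 ship[2->3]=2 ship[1->2]=1 ship[0->1]=1 prod=4 -> [16 3 2 2]
Step 5: demand=5,sold=2 ship[2->3]=2 ship[1->2]=1 ship[0->1]=1 prod=4 -> [19 3 1 2]
Step 6: demand=5,sold=2 ship[2->3]=1 ship[1->2]=1 ship[0->1]=1 prod=4 -> [22 3 1 1]
Step 7: demand=5,sold=1 ship[2->3]=1 ship[1->2]=1 ship[0->1]=1 prod=4 -> [25 3 1 1]
Step 8: demand=5,sold=1 ship[2->3]=1 ship[1->2]=1 ship[0->1]=1 prod=4 -> [28 3 1 1]
Step 9: demand=5,sold=1 ship[2->3]=1 ship[1->2]=1 ship[0->1]=1 prod=4 -> [31 3 1 1]
Step 10: demand=5,sold=1 ship[2->3]=1 ship[1->2]=1 ship[0->1]=1 prod=4 -> [34 3 1 1]
Step 11: demand=5,sold=1 ship[2->3]=1 ship[1->2]=1 ship[0->1]=1 prod=4 -> [37 3 1 1]
Step 12: demand=5,sold=1 ship[2->3]=1 ship[1->2]=1 ship[0->1]=1 prod=4 -> [40 3 1 1]
First stockout at step 5

5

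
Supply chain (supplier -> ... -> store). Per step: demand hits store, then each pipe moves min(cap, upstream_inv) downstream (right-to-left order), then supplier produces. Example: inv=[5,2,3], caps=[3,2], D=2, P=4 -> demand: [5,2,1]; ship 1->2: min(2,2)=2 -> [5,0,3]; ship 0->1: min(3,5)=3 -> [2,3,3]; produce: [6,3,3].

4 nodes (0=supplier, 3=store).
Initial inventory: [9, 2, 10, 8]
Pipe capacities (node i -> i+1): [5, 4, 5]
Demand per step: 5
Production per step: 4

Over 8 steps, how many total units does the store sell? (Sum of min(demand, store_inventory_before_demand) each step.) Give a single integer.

Step 1: sold=5 (running total=5) -> [8 5 7 8]
Step 2: sold=5 (running total=10) -> [7 6 6 8]
Step 3: sold=5 (running total=15) -> [6 7 5 8]
Step 4: sold=5 (running total=20) -> [5 8 4 8]
Step 5: sold=5 (running total=25) -> [4 9 4 7]
Step 6: sold=5 (running total=30) -> [4 9 4 6]
Step 7: sold=5 (running total=35) -> [4 9 4 5]
Step 8: sold=5 (running total=40) -> [4 9 4 4]

Answer: 40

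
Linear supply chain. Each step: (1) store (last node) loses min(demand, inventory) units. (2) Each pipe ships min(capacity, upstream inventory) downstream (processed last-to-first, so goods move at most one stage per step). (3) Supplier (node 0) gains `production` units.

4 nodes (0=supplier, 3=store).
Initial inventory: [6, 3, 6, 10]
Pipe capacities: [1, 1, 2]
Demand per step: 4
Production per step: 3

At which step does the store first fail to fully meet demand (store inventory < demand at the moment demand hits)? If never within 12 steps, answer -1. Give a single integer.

Step 1: demand=4,sold=4 ship[2->3]=2 ship[1->2]=1 ship[0->1]=1 prod=3 -> [8 3 5 8]
Step 2: demand=4,sold=4 ship[2->3]=2 ship[1->2]=1 ship[0->1]=1 prod=3 -> [10 3 4 6]
Step 3: demand=4,sold=4 ship[2->3]=2 ship[1->2]=1 ship[0->1]=1 prod=3 -> [12 3 3 4]
Step 4: demand=4,sold=4 ship[2->3]=2 ship[1->2]=1 ship[0->1]=1 prod=3 -> [14 3 2 2]
Step 5: demand=4,sold=2 ship[2->3]=2 ship[1->2]=1 ship[0->1]=1 prod=3 -> [16 3 1 2]
Step 6: demand=4,sold=2 ship[2->3]=1 ship[1->2]=1 ship[0->1]=1 prod=3 -> [18 3 1 1]
Step 7: demand=4,sold=1 ship[2->3]=1 ship[1->2]=1 ship[0->1]=1 prod=3 -> [20 3 1 1]
Step 8: demand=4,sold=1 ship[2->3]=1 ship[1->2]=1 ship[0->1]=1 prod=3 -> [22 3 1 1]
Step 9: demand=4,sold=1 ship[2->3]=1 ship[1->2]=1 ship[0->1]=1 prod=3 -> [24 3 1 1]
Step 10: demand=4,sold=1 ship[2->3]=1 ship[1->2]=1 ship[0->1]=1 prod=3 -> [26 3 1 1]
Step 11: demand=4,sold=1 ship[2->3]=1 ship[1->2]=1 ship[0->1]=1 prod=3 -> [28 3 1 1]
Step 12: demand=4,sold=1 ship[2->3]=1 ship[1->2]=1 ship[0->1]=1 prod=3 -> [30 3 1 1]
First stockout at step 5

5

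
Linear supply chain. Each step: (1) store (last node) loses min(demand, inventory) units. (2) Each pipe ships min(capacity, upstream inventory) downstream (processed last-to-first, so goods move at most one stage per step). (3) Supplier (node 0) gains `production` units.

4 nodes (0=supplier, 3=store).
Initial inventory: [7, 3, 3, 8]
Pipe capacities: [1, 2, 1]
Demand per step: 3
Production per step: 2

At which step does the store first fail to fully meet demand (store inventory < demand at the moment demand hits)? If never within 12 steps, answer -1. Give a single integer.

Step 1: demand=3,sold=3 ship[2->3]=1 ship[1->2]=2 ship[0->1]=1 prod=2 -> [8 2 4 6]
Step 2: demand=3,sold=3 ship[2->3]=1 ship[1->2]=2 ship[0->1]=1 prod=2 -> [9 1 5 4]
Step 3: demand=3,sold=3 ship[2->3]=1 ship[1->2]=1 ship[0->1]=1 prod=2 -> [10 1 5 2]
Step 4: demand=3,sold=2 ship[2->3]=1 ship[1->2]=1 ship[0->1]=1 prod=2 -> [11 1 5 1]
Step 5: demand=3,sold=1 ship[2->3]=1 ship[1->2]=1 ship[0->1]=1 prod=2 -> [12 1 5 1]
Step 6: demand=3,sold=1 ship[2->3]=1 ship[1->2]=1 ship[0->1]=1 prod=2 -> [13 1 5 1]
Step 7: demand=3,sold=1 ship[2->3]=1 ship[1->2]=1 ship[0->1]=1 prod=2 -> [14 1 5 1]
Step 8: demand=3,sold=1 ship[2->3]=1 ship[1->2]=1 ship[0->1]=1 prod=2 -> [15 1 5 1]
Step 9: demand=3,sold=1 ship[2->3]=1 ship[1->2]=1 ship[0->1]=1 prod=2 -> [16 1 5 1]
Step 10: demand=3,sold=1 ship[2->3]=1 ship[1->2]=1 ship[0->1]=1 prod=2 -> [17 1 5 1]
Step 11: demand=3,sold=1 ship[2->3]=1 ship[1->2]=1 ship[0->1]=1 prod=2 -> [18 1 5 1]
Step 12: demand=3,sold=1 ship[2->3]=1 ship[1->2]=1 ship[0->1]=1 prod=2 -> [19 1 5 1]
First stockout at step 4

4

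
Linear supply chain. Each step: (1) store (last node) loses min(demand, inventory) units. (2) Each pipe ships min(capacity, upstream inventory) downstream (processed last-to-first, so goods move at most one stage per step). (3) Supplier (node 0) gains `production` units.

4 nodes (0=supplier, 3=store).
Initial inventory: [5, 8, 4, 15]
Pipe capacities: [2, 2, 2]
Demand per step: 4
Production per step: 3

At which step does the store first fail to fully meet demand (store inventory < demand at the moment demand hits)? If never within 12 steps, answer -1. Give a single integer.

Step 1: demand=4,sold=4 ship[2->3]=2 ship[1->2]=2 ship[0->1]=2 prod=3 -> [6 8 4 13]
Step 2: demand=4,sold=4 ship[2->3]=2 ship[1->2]=2 ship[0->1]=2 prod=3 -> [7 8 4 11]
Step 3: demand=4,sold=4 ship[2->3]=2 ship[1->2]=2 ship[0->1]=2 prod=3 -> [8 8 4 9]
Step 4: demand=4,sold=4 ship[2->3]=2 ship[1->2]=2 ship[0->1]=2 prod=3 -> [9 8 4 7]
Step 5: demand=4,sold=4 ship[2->3]=2 ship[1->2]=2 ship[0->1]=2 prod=3 -> [10 8 4 5]
Step 6: demand=4,sold=4 ship[2->3]=2 ship[1->2]=2 ship[0->1]=2 prod=3 -> [11 8 4 3]
Step 7: demand=4,sold=3 ship[2->3]=2 ship[1->2]=2 ship[0->1]=2 prod=3 -> [12 8 4 2]
Step 8: demand=4,sold=2 ship[2->3]=2 ship[1->2]=2 ship[0->1]=2 prod=3 -> [13 8 4 2]
Step 9: demand=4,sold=2 ship[2->3]=2 ship[1->2]=2 ship[0->1]=2 prod=3 -> [14 8 4 2]
Step 10: demand=4,sold=2 ship[2->3]=2 ship[1->2]=2 ship[0->1]=2 prod=3 -> [15 8 4 2]
Step 11: demand=4,sold=2 ship[2->3]=2 ship[1->2]=2 ship[0->1]=2 prod=3 -> [16 8 4 2]
Step 12: demand=4,sold=2 ship[2->3]=2 ship[1->2]=2 ship[0->1]=2 prod=3 -> [17 8 4 2]
First stockout at step 7

7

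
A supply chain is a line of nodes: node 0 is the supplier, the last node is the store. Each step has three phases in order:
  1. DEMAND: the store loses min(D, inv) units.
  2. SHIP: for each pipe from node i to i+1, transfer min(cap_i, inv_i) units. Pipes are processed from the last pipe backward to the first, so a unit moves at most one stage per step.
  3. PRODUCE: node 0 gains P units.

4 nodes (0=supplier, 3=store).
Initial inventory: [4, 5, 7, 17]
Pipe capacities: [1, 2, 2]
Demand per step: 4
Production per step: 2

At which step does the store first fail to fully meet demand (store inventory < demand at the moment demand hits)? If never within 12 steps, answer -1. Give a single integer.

Step 1: demand=4,sold=4 ship[2->3]=2 ship[1->2]=2 ship[0->1]=1 prod=2 -> [5 4 7 15]
Step 2: demand=4,sold=4 ship[2->3]=2 ship[1->2]=2 ship[0->1]=1 prod=2 -> [6 3 7 13]
Step 3: demand=4,sold=4 ship[2->3]=2 ship[1->2]=2 ship[0->1]=1 prod=2 -> [7 2 7 11]
Step 4: demand=4,sold=4 ship[2->3]=2 ship[1->2]=2 ship[0->1]=1 prod=2 -> [8 1 7 9]
Step 5: demand=4,sold=4 ship[2->3]=2 ship[1->2]=1 ship[0->1]=1 prod=2 -> [9 1 6 7]
Step 6: demand=4,sold=4 ship[2->3]=2 ship[1->2]=1 ship[0->1]=1 prod=2 -> [10 1 5 5]
Step 7: demand=4,sold=4 ship[2->3]=2 ship[1->2]=1 ship[0->1]=1 prod=2 -> [11 1 4 3]
Step 8: demand=4,sold=3 ship[2->3]=2 ship[1->2]=1 ship[0->1]=1 prod=2 -> [12 1 3 2]
Step 9: demand=4,sold=2 ship[2->3]=2 ship[1->2]=1 ship[0->1]=1 prod=2 -> [13 1 2 2]
Step 10: demand=4,sold=2 ship[2->3]=2 ship[1->2]=1 ship[0->1]=1 prod=2 -> [14 1 1 2]
Step 11: demand=4,sold=2 ship[2->3]=1 ship[1->2]=1 ship[0->1]=1 prod=2 -> [15 1 1 1]
Step 12: demand=4,sold=1 ship[2->3]=1 ship[1->2]=1 ship[0->1]=1 prod=2 -> [16 1 1 1]
First stockout at step 8

8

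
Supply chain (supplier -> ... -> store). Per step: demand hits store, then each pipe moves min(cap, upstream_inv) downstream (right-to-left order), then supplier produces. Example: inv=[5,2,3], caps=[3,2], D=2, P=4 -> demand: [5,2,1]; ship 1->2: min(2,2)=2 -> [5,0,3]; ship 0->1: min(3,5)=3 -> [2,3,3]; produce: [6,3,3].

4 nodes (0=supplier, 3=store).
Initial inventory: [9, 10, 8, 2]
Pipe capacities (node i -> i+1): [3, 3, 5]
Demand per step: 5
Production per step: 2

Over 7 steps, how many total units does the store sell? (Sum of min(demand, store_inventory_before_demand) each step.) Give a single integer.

Answer: 25

Derivation:
Step 1: sold=2 (running total=2) -> [8 10 6 5]
Step 2: sold=5 (running total=7) -> [7 10 4 5]
Step 3: sold=5 (running total=12) -> [6 10 3 4]
Step 4: sold=4 (running total=16) -> [5 10 3 3]
Step 5: sold=3 (running total=19) -> [4 10 3 3]
Step 6: sold=3 (running total=22) -> [3 10 3 3]
Step 7: sold=3 (running total=25) -> [2 10 3 3]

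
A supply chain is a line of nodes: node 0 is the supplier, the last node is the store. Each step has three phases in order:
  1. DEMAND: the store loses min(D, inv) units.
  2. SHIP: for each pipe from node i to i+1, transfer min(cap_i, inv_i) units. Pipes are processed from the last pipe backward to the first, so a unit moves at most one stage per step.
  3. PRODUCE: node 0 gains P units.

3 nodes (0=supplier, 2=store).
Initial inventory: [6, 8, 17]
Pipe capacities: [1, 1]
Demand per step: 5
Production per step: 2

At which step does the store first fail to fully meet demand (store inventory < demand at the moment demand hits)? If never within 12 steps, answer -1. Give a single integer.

Step 1: demand=5,sold=5 ship[1->2]=1 ship[0->1]=1 prod=2 -> [7 8 13]
Step 2: demand=5,sold=5 ship[1->2]=1 ship[0->1]=1 prod=2 -> [8 8 9]
Step 3: demand=5,sold=5 ship[1->2]=1 ship[0->1]=1 prod=2 -> [9 8 5]
Step 4: demand=5,sold=5 ship[1->2]=1 ship[0->1]=1 prod=2 -> [10 8 1]
Step 5: demand=5,sold=1 ship[1->2]=1 ship[0->1]=1 prod=2 -> [11 8 1]
Step 6: demand=5,sold=1 ship[1->2]=1 ship[0->1]=1 prod=2 -> [12 8 1]
Step 7: demand=5,sold=1 ship[1->2]=1 ship[0->1]=1 prod=2 -> [13 8 1]
Step 8: demand=5,sold=1 ship[1->2]=1 ship[0->1]=1 prod=2 -> [14 8 1]
Step 9: demand=5,sold=1 ship[1->2]=1 ship[0->1]=1 prod=2 -> [15 8 1]
Step 10: demand=5,sold=1 ship[1->2]=1 ship[0->1]=1 prod=2 -> [16 8 1]
Step 11: demand=5,sold=1 ship[1->2]=1 ship[0->1]=1 prod=2 -> [17 8 1]
Step 12: demand=5,sold=1 ship[1->2]=1 ship[0->1]=1 prod=2 -> [18 8 1]
First stockout at step 5

5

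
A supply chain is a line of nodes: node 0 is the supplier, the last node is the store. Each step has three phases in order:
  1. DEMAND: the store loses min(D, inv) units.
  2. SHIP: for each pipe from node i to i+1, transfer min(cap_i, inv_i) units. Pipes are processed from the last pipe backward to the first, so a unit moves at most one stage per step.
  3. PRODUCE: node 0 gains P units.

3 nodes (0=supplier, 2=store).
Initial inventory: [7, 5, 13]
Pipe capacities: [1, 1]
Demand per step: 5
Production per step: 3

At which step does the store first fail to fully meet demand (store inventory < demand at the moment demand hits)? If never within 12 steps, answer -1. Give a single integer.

Step 1: demand=5,sold=5 ship[1->2]=1 ship[0->1]=1 prod=3 -> [9 5 9]
Step 2: demand=5,sold=5 ship[1->2]=1 ship[0->1]=1 prod=3 -> [11 5 5]
Step 3: demand=5,sold=5 ship[1->2]=1 ship[0->1]=1 prod=3 -> [13 5 1]
Step 4: demand=5,sold=1 ship[1->2]=1 ship[0->1]=1 prod=3 -> [15 5 1]
Step 5: demand=5,sold=1 ship[1->2]=1 ship[0->1]=1 prod=3 -> [17 5 1]
Step 6: demand=5,sold=1 ship[1->2]=1 ship[0->1]=1 prod=3 -> [19 5 1]
Step 7: demand=5,sold=1 ship[1->2]=1 ship[0->1]=1 prod=3 -> [21 5 1]
Step 8: demand=5,sold=1 ship[1->2]=1 ship[0->1]=1 prod=3 -> [23 5 1]
Step 9: demand=5,sold=1 ship[1->2]=1 ship[0->1]=1 prod=3 -> [25 5 1]
Step 10: demand=5,sold=1 ship[1->2]=1 ship[0->1]=1 prod=3 -> [27 5 1]
Step 11: demand=5,sold=1 ship[1->2]=1 ship[0->1]=1 prod=3 -> [29 5 1]
Step 12: demand=5,sold=1 ship[1->2]=1 ship[0->1]=1 prod=3 -> [31 5 1]
First stockout at step 4

4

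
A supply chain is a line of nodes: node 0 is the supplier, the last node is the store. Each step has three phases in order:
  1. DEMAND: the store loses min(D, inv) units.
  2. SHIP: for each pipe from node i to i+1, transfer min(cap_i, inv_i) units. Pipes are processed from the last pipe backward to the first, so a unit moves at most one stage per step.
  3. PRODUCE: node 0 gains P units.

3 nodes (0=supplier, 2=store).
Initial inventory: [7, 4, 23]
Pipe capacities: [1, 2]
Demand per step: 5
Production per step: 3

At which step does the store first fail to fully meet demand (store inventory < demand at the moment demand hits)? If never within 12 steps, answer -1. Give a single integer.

Step 1: demand=5,sold=5 ship[1->2]=2 ship[0->1]=1 prod=3 -> [9 3 20]
Step 2: demand=5,sold=5 ship[1->2]=2 ship[0->1]=1 prod=3 -> [11 2 17]
Step 3: demand=5,sold=5 ship[1->2]=2 ship[0->1]=1 prod=3 -> [13 1 14]
Step 4: demand=5,sold=5 ship[1->2]=1 ship[0->1]=1 prod=3 -> [15 1 10]
Step 5: demand=5,sold=5 ship[1->2]=1 ship[0->1]=1 prod=3 -> [17 1 6]
Step 6: demand=5,sold=5 ship[1->2]=1 ship[0->1]=1 prod=3 -> [19 1 2]
Step 7: demand=5,sold=2 ship[1->2]=1 ship[0->1]=1 prod=3 -> [21 1 1]
Step 8: demand=5,sold=1 ship[1->2]=1 ship[0->1]=1 prod=3 -> [23 1 1]
Step 9: demand=5,sold=1 ship[1->2]=1 ship[0->1]=1 prod=3 -> [25 1 1]
Step 10: demand=5,sold=1 ship[1->2]=1 ship[0->1]=1 prod=3 -> [27 1 1]
Step 11: demand=5,sold=1 ship[1->2]=1 ship[0->1]=1 prod=3 -> [29 1 1]
Step 12: demand=5,sold=1 ship[1->2]=1 ship[0->1]=1 prod=3 -> [31 1 1]
First stockout at step 7

7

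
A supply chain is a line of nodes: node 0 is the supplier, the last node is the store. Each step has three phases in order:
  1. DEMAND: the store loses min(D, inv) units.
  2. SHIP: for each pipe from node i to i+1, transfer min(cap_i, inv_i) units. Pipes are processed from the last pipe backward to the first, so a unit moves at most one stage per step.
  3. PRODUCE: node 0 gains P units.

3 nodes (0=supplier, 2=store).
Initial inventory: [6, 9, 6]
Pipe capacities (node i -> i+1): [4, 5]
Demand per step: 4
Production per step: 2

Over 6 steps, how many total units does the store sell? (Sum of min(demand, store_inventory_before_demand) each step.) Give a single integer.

Step 1: sold=4 (running total=4) -> [4 8 7]
Step 2: sold=4 (running total=8) -> [2 7 8]
Step 3: sold=4 (running total=12) -> [2 4 9]
Step 4: sold=4 (running total=16) -> [2 2 9]
Step 5: sold=4 (running total=20) -> [2 2 7]
Step 6: sold=4 (running total=24) -> [2 2 5]

Answer: 24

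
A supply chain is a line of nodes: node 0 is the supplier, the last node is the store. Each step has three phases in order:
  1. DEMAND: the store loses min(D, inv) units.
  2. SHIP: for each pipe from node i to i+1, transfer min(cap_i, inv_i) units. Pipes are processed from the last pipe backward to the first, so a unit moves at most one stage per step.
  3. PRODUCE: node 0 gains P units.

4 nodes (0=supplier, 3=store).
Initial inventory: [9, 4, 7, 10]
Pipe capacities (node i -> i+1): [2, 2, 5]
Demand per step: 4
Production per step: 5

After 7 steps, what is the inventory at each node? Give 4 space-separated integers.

Step 1: demand=4,sold=4 ship[2->3]=5 ship[1->2]=2 ship[0->1]=2 prod=5 -> inv=[12 4 4 11]
Step 2: demand=4,sold=4 ship[2->3]=4 ship[1->2]=2 ship[0->1]=2 prod=5 -> inv=[15 4 2 11]
Step 3: demand=4,sold=4 ship[2->3]=2 ship[1->2]=2 ship[0->1]=2 prod=5 -> inv=[18 4 2 9]
Step 4: demand=4,sold=4 ship[2->3]=2 ship[1->2]=2 ship[0->1]=2 prod=5 -> inv=[21 4 2 7]
Step 5: demand=4,sold=4 ship[2->3]=2 ship[1->2]=2 ship[0->1]=2 prod=5 -> inv=[24 4 2 5]
Step 6: demand=4,sold=4 ship[2->3]=2 ship[1->2]=2 ship[0->1]=2 prod=5 -> inv=[27 4 2 3]
Step 7: demand=4,sold=3 ship[2->3]=2 ship[1->2]=2 ship[0->1]=2 prod=5 -> inv=[30 4 2 2]

30 4 2 2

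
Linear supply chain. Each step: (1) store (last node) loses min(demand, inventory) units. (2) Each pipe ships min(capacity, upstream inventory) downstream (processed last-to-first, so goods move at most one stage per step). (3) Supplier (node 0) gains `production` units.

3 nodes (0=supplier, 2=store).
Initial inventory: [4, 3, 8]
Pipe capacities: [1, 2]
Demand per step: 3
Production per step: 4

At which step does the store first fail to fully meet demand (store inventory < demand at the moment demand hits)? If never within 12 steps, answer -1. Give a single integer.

Step 1: demand=3,sold=3 ship[1->2]=2 ship[0->1]=1 prod=4 -> [7 2 7]
Step 2: demand=3,sold=3 ship[1->2]=2 ship[0->1]=1 prod=4 -> [10 1 6]
Step 3: demand=3,sold=3 ship[1->2]=1 ship[0->1]=1 prod=4 -> [13 1 4]
Step 4: demand=3,sold=3 ship[1->2]=1 ship[0->1]=1 prod=4 -> [16 1 2]
Step 5: demand=3,sold=2 ship[1->2]=1 ship[0->1]=1 prod=4 -> [19 1 1]
Step 6: demand=3,sold=1 ship[1->2]=1 ship[0->1]=1 prod=4 -> [22 1 1]
Step 7: demand=3,sold=1 ship[1->2]=1 ship[0->1]=1 prod=4 -> [25 1 1]
Step 8: demand=3,sold=1 ship[1->2]=1 ship[0->1]=1 prod=4 -> [28 1 1]
Step 9: demand=3,sold=1 ship[1->2]=1 ship[0->1]=1 prod=4 -> [31 1 1]
Step 10: demand=3,sold=1 ship[1->2]=1 ship[0->1]=1 prod=4 -> [34 1 1]
Step 11: demand=3,sold=1 ship[1->2]=1 ship[0->1]=1 prod=4 -> [37 1 1]
Step 12: demand=3,sold=1 ship[1->2]=1 ship[0->1]=1 prod=4 -> [40 1 1]
First stockout at step 5

5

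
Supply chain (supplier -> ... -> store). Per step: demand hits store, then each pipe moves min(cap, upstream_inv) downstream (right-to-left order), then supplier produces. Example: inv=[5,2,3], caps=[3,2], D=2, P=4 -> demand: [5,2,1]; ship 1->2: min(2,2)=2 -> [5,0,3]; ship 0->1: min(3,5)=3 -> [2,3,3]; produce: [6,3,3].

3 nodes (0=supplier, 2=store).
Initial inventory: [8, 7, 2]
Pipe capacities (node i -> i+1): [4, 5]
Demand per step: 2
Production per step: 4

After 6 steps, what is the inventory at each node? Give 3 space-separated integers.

Step 1: demand=2,sold=2 ship[1->2]=5 ship[0->1]=4 prod=4 -> inv=[8 6 5]
Step 2: demand=2,sold=2 ship[1->2]=5 ship[0->1]=4 prod=4 -> inv=[8 5 8]
Step 3: demand=2,sold=2 ship[1->2]=5 ship[0->1]=4 prod=4 -> inv=[8 4 11]
Step 4: demand=2,sold=2 ship[1->2]=4 ship[0->1]=4 prod=4 -> inv=[8 4 13]
Step 5: demand=2,sold=2 ship[1->2]=4 ship[0->1]=4 prod=4 -> inv=[8 4 15]
Step 6: demand=2,sold=2 ship[1->2]=4 ship[0->1]=4 prod=4 -> inv=[8 4 17]

8 4 17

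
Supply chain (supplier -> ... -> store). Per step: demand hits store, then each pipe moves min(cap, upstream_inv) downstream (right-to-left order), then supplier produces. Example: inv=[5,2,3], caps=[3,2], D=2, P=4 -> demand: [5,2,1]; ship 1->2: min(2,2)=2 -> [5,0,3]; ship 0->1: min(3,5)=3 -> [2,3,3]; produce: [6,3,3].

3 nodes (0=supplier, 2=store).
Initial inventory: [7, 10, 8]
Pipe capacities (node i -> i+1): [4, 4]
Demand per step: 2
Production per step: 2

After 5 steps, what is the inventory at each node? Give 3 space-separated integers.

Step 1: demand=2,sold=2 ship[1->2]=4 ship[0->1]=4 prod=2 -> inv=[5 10 10]
Step 2: demand=2,sold=2 ship[1->2]=4 ship[0->1]=4 prod=2 -> inv=[3 10 12]
Step 3: demand=2,sold=2 ship[1->2]=4 ship[0->1]=3 prod=2 -> inv=[2 9 14]
Step 4: demand=2,sold=2 ship[1->2]=4 ship[0->1]=2 prod=2 -> inv=[2 7 16]
Step 5: demand=2,sold=2 ship[1->2]=4 ship[0->1]=2 prod=2 -> inv=[2 5 18]

2 5 18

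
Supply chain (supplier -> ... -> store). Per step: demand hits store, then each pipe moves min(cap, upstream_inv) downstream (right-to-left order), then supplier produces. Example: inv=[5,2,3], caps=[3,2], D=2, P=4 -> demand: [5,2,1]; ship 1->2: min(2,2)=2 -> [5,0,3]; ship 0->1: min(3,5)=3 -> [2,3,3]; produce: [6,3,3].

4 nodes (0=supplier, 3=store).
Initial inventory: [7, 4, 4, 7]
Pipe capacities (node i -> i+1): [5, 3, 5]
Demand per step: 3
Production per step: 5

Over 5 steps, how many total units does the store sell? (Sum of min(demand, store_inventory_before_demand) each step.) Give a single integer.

Step 1: sold=3 (running total=3) -> [7 6 3 8]
Step 2: sold=3 (running total=6) -> [7 8 3 8]
Step 3: sold=3 (running total=9) -> [7 10 3 8]
Step 4: sold=3 (running total=12) -> [7 12 3 8]
Step 5: sold=3 (running total=15) -> [7 14 3 8]

Answer: 15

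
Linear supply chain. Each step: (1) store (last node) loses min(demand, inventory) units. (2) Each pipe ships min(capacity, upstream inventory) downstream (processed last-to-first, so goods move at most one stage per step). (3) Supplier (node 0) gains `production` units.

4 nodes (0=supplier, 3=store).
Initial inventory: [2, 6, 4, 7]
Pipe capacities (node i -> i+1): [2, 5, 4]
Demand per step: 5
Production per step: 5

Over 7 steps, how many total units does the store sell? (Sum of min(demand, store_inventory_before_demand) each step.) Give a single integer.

Step 1: sold=5 (running total=5) -> [5 3 5 6]
Step 2: sold=5 (running total=10) -> [8 2 4 5]
Step 3: sold=5 (running total=15) -> [11 2 2 4]
Step 4: sold=4 (running total=19) -> [14 2 2 2]
Step 5: sold=2 (running total=21) -> [17 2 2 2]
Step 6: sold=2 (running total=23) -> [20 2 2 2]
Step 7: sold=2 (running total=25) -> [23 2 2 2]

Answer: 25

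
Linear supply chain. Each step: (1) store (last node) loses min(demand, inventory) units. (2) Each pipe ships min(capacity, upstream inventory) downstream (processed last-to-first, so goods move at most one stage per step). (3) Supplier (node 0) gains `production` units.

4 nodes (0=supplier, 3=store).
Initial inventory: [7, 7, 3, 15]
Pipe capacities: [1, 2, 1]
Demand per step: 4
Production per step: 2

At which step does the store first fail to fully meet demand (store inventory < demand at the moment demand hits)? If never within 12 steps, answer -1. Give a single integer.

Step 1: demand=4,sold=4 ship[2->3]=1 ship[1->2]=2 ship[0->1]=1 prod=2 -> [8 6 4 12]
Step 2: demand=4,sold=4 ship[2->3]=1 ship[1->2]=2 ship[0->1]=1 prod=2 -> [9 5 5 9]
Step 3: demand=4,sold=4 ship[2->3]=1 ship[1->2]=2 ship[0->1]=1 prod=2 -> [10 4 6 6]
Step 4: demand=4,sold=4 ship[2->3]=1 ship[1->2]=2 ship[0->1]=1 prod=2 -> [11 3 7 3]
Step 5: demand=4,sold=3 ship[2->3]=1 ship[1->2]=2 ship[0->1]=1 prod=2 -> [12 2 8 1]
Step 6: demand=4,sold=1 ship[2->3]=1 ship[1->2]=2 ship[0->1]=1 prod=2 -> [13 1 9 1]
Step 7: demand=4,sold=1 ship[2->3]=1 ship[1->2]=1 ship[0->1]=1 prod=2 -> [14 1 9 1]
Step 8: demand=4,sold=1 ship[2->3]=1 ship[1->2]=1 ship[0->1]=1 prod=2 -> [15 1 9 1]
Step 9: demand=4,sold=1 ship[2->3]=1 ship[1->2]=1 ship[0->1]=1 prod=2 -> [16 1 9 1]
Step 10: demand=4,sold=1 ship[2->3]=1 ship[1->2]=1 ship[0->1]=1 prod=2 -> [17 1 9 1]
Step 11: demand=4,sold=1 ship[2->3]=1 ship[1->2]=1 ship[0->1]=1 prod=2 -> [18 1 9 1]
Step 12: demand=4,sold=1 ship[2->3]=1 ship[1->2]=1 ship[0->1]=1 prod=2 -> [19 1 9 1]
First stockout at step 5

5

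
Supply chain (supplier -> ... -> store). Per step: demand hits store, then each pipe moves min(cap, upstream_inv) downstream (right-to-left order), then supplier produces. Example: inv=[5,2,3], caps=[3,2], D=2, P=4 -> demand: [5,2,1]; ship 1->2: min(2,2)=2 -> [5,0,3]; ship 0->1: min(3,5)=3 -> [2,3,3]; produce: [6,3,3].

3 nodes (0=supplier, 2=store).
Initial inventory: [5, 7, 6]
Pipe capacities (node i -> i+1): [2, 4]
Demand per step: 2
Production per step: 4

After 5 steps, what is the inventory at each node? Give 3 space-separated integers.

Step 1: demand=2,sold=2 ship[1->2]=4 ship[0->1]=2 prod=4 -> inv=[7 5 8]
Step 2: demand=2,sold=2 ship[1->2]=4 ship[0->1]=2 prod=4 -> inv=[9 3 10]
Step 3: demand=2,sold=2 ship[1->2]=3 ship[0->1]=2 prod=4 -> inv=[11 2 11]
Step 4: demand=2,sold=2 ship[1->2]=2 ship[0->1]=2 prod=4 -> inv=[13 2 11]
Step 5: demand=2,sold=2 ship[1->2]=2 ship[0->1]=2 prod=4 -> inv=[15 2 11]

15 2 11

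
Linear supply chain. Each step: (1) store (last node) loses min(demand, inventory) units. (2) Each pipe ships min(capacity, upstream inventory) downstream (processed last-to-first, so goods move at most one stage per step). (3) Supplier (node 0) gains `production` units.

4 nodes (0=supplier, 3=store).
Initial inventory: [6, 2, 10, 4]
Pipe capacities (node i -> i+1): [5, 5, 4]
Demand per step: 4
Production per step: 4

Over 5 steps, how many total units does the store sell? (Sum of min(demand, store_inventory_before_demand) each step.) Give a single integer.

Answer: 20

Derivation:
Step 1: sold=4 (running total=4) -> [5 5 8 4]
Step 2: sold=4 (running total=8) -> [4 5 9 4]
Step 3: sold=4 (running total=12) -> [4 4 10 4]
Step 4: sold=4 (running total=16) -> [4 4 10 4]
Step 5: sold=4 (running total=20) -> [4 4 10 4]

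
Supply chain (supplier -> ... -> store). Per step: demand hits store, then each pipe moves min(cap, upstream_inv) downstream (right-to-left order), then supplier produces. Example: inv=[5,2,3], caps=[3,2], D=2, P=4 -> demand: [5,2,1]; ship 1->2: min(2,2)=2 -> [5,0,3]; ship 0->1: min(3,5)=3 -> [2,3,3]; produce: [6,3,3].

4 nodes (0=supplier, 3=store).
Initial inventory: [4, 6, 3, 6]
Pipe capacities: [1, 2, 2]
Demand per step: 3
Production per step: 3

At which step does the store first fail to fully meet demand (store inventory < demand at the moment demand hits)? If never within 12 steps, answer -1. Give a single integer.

Step 1: demand=3,sold=3 ship[2->3]=2 ship[1->2]=2 ship[0->1]=1 prod=3 -> [6 5 3 5]
Step 2: demand=3,sold=3 ship[2->3]=2 ship[1->2]=2 ship[0->1]=1 prod=3 -> [8 4 3 4]
Step 3: demand=3,sold=3 ship[2->3]=2 ship[1->2]=2 ship[0->1]=1 prod=3 -> [10 3 3 3]
Step 4: demand=3,sold=3 ship[2->3]=2 ship[1->2]=2 ship[0->1]=1 prod=3 -> [12 2 3 2]
Step 5: demand=3,sold=2 ship[2->3]=2 ship[1->2]=2 ship[0->1]=1 prod=3 -> [14 1 3 2]
Step 6: demand=3,sold=2 ship[2->3]=2 ship[1->2]=1 ship[0->1]=1 prod=3 -> [16 1 2 2]
Step 7: demand=3,sold=2 ship[2->3]=2 ship[1->2]=1 ship[0->1]=1 prod=3 -> [18 1 1 2]
Step 8: demand=3,sold=2 ship[2->3]=1 ship[1->2]=1 ship[0->1]=1 prod=3 -> [20 1 1 1]
Step 9: demand=3,sold=1 ship[2->3]=1 ship[1->2]=1 ship[0->1]=1 prod=3 -> [22 1 1 1]
Step 10: demand=3,sold=1 ship[2->3]=1 ship[1->2]=1 ship[0->1]=1 prod=3 -> [24 1 1 1]
Step 11: demand=3,sold=1 ship[2->3]=1 ship[1->2]=1 ship[0->1]=1 prod=3 -> [26 1 1 1]
Step 12: demand=3,sold=1 ship[2->3]=1 ship[1->2]=1 ship[0->1]=1 prod=3 -> [28 1 1 1]
First stockout at step 5

5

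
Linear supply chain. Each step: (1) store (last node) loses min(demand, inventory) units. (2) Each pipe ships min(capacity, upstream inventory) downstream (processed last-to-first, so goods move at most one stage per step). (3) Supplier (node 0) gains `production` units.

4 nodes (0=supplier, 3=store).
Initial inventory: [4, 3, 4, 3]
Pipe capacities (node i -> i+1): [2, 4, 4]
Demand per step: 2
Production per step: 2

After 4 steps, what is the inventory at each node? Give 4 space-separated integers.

Step 1: demand=2,sold=2 ship[2->3]=4 ship[1->2]=3 ship[0->1]=2 prod=2 -> inv=[4 2 3 5]
Step 2: demand=2,sold=2 ship[2->3]=3 ship[1->2]=2 ship[0->1]=2 prod=2 -> inv=[4 2 2 6]
Step 3: demand=2,sold=2 ship[2->3]=2 ship[1->2]=2 ship[0->1]=2 prod=2 -> inv=[4 2 2 6]
Step 4: demand=2,sold=2 ship[2->3]=2 ship[1->2]=2 ship[0->1]=2 prod=2 -> inv=[4 2 2 6]

4 2 2 6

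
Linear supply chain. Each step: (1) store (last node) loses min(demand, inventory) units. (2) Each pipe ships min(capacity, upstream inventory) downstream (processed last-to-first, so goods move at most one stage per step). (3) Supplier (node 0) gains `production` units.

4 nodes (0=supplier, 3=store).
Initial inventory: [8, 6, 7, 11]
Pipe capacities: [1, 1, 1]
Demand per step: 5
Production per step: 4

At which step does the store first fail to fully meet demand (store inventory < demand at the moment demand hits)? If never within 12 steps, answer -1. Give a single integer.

Step 1: demand=5,sold=5 ship[2->3]=1 ship[1->2]=1 ship[0->1]=1 prod=4 -> [11 6 7 7]
Step 2: demand=5,sold=5 ship[2->3]=1 ship[1->2]=1 ship[0->1]=1 prod=4 -> [14 6 7 3]
Step 3: demand=5,sold=3 ship[2->3]=1 ship[1->2]=1 ship[0->1]=1 prod=4 -> [17 6 7 1]
Step 4: demand=5,sold=1 ship[2->3]=1 ship[1->2]=1 ship[0->1]=1 prod=4 -> [20 6 7 1]
Step 5: demand=5,sold=1 ship[2->3]=1 ship[1->2]=1 ship[0->1]=1 prod=4 -> [23 6 7 1]
Step 6: demand=5,sold=1 ship[2->3]=1 ship[1->2]=1 ship[0->1]=1 prod=4 -> [26 6 7 1]
Step 7: demand=5,sold=1 ship[2->3]=1 ship[1->2]=1 ship[0->1]=1 prod=4 -> [29 6 7 1]
Step 8: demand=5,sold=1 ship[2->3]=1 ship[1->2]=1 ship[0->1]=1 prod=4 -> [32 6 7 1]
Step 9: demand=5,sold=1 ship[2->3]=1 ship[1->2]=1 ship[0->1]=1 prod=4 -> [35 6 7 1]
Step 10: demand=5,sold=1 ship[2->3]=1 ship[1->2]=1 ship[0->1]=1 prod=4 -> [38 6 7 1]
Step 11: demand=5,sold=1 ship[2->3]=1 ship[1->2]=1 ship[0->1]=1 prod=4 -> [41 6 7 1]
Step 12: demand=5,sold=1 ship[2->3]=1 ship[1->2]=1 ship[0->1]=1 prod=4 -> [44 6 7 1]
First stockout at step 3

3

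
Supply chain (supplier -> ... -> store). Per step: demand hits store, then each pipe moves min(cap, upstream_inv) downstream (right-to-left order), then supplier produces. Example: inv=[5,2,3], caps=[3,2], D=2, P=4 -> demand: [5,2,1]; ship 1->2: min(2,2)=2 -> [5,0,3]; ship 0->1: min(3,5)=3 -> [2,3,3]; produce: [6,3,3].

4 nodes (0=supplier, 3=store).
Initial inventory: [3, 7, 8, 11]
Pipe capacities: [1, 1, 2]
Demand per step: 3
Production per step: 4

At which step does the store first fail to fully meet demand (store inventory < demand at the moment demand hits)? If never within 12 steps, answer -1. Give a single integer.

Step 1: demand=3,sold=3 ship[2->3]=2 ship[1->2]=1 ship[0->1]=1 prod=4 -> [6 7 7 10]
Step 2: demand=3,sold=3 ship[2->3]=2 ship[1->2]=1 ship[0->1]=1 prod=4 -> [9 7 6 9]
Step 3: demand=3,sold=3 ship[2->3]=2 ship[1->2]=1 ship[0->1]=1 prod=4 -> [12 7 5 8]
Step 4: demand=3,sold=3 ship[2->3]=2 ship[1->2]=1 ship[0->1]=1 prod=4 -> [15 7 4 7]
Step 5: demand=3,sold=3 ship[2->3]=2 ship[1->2]=1 ship[0->1]=1 prod=4 -> [18 7 3 6]
Step 6: demand=3,sold=3 ship[2->3]=2 ship[1->2]=1 ship[0->1]=1 prod=4 -> [21 7 2 5]
Step 7: demand=3,sold=3 ship[2->3]=2 ship[1->2]=1 ship[0->1]=1 prod=4 -> [24 7 1 4]
Step 8: demand=3,sold=3 ship[2->3]=1 ship[1->2]=1 ship[0->1]=1 prod=4 -> [27 7 1 2]
Step 9: demand=3,sold=2 ship[2->3]=1 ship[1->2]=1 ship[0->1]=1 prod=4 -> [30 7 1 1]
Step 10: demand=3,sold=1 ship[2->3]=1 ship[1->2]=1 ship[0->1]=1 prod=4 -> [33 7 1 1]
Step 11: demand=3,sold=1 ship[2->3]=1 ship[1->2]=1 ship[0->1]=1 prod=4 -> [36 7 1 1]
Step 12: demand=3,sold=1 ship[2->3]=1 ship[1->2]=1 ship[0->1]=1 prod=4 -> [39 7 1 1]
First stockout at step 9

9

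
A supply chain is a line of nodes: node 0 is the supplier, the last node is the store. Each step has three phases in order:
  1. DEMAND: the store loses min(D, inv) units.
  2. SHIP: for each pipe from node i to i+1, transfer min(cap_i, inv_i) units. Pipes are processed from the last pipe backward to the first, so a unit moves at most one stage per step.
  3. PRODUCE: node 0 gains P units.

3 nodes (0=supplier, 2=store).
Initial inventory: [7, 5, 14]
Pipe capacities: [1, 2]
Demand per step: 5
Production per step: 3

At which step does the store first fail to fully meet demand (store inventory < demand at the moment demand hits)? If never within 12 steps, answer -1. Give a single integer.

Step 1: demand=5,sold=5 ship[1->2]=2 ship[0->1]=1 prod=3 -> [9 4 11]
Step 2: demand=5,sold=5 ship[1->2]=2 ship[0->1]=1 prod=3 -> [11 3 8]
Step 3: demand=5,sold=5 ship[1->2]=2 ship[0->1]=1 prod=3 -> [13 2 5]
Step 4: demand=5,sold=5 ship[1->2]=2 ship[0->1]=1 prod=3 -> [15 1 2]
Step 5: demand=5,sold=2 ship[1->2]=1 ship[0->1]=1 prod=3 -> [17 1 1]
Step 6: demand=5,sold=1 ship[1->2]=1 ship[0->1]=1 prod=3 -> [19 1 1]
Step 7: demand=5,sold=1 ship[1->2]=1 ship[0->1]=1 prod=3 -> [21 1 1]
Step 8: demand=5,sold=1 ship[1->2]=1 ship[0->1]=1 prod=3 -> [23 1 1]
Step 9: demand=5,sold=1 ship[1->2]=1 ship[0->1]=1 prod=3 -> [25 1 1]
Step 10: demand=5,sold=1 ship[1->2]=1 ship[0->1]=1 prod=3 -> [27 1 1]
Step 11: demand=5,sold=1 ship[1->2]=1 ship[0->1]=1 prod=3 -> [29 1 1]
Step 12: demand=5,sold=1 ship[1->2]=1 ship[0->1]=1 prod=3 -> [31 1 1]
First stockout at step 5

5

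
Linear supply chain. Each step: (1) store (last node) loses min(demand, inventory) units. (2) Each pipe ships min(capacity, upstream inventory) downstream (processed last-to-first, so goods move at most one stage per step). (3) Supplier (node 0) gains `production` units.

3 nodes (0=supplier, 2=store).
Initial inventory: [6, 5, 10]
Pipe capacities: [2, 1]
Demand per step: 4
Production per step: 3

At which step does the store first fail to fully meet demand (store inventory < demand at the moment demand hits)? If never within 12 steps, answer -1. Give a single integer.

Step 1: demand=4,sold=4 ship[1->2]=1 ship[0->1]=2 prod=3 -> [7 6 7]
Step 2: demand=4,sold=4 ship[1->2]=1 ship[0->1]=2 prod=3 -> [8 7 4]
Step 3: demand=4,sold=4 ship[1->2]=1 ship[0->1]=2 prod=3 -> [9 8 1]
Step 4: demand=4,sold=1 ship[1->2]=1 ship[0->1]=2 prod=3 -> [10 9 1]
Step 5: demand=4,sold=1 ship[1->2]=1 ship[0->1]=2 prod=3 -> [11 10 1]
Step 6: demand=4,sold=1 ship[1->2]=1 ship[0->1]=2 prod=3 -> [12 11 1]
Step 7: demand=4,sold=1 ship[1->2]=1 ship[0->1]=2 prod=3 -> [13 12 1]
Step 8: demand=4,sold=1 ship[1->2]=1 ship[0->1]=2 prod=3 -> [14 13 1]
Step 9: demand=4,sold=1 ship[1->2]=1 ship[0->1]=2 prod=3 -> [15 14 1]
Step 10: demand=4,sold=1 ship[1->2]=1 ship[0->1]=2 prod=3 -> [16 15 1]
Step 11: demand=4,sold=1 ship[1->2]=1 ship[0->1]=2 prod=3 -> [17 16 1]
Step 12: demand=4,sold=1 ship[1->2]=1 ship[0->1]=2 prod=3 -> [18 17 1]
First stockout at step 4

4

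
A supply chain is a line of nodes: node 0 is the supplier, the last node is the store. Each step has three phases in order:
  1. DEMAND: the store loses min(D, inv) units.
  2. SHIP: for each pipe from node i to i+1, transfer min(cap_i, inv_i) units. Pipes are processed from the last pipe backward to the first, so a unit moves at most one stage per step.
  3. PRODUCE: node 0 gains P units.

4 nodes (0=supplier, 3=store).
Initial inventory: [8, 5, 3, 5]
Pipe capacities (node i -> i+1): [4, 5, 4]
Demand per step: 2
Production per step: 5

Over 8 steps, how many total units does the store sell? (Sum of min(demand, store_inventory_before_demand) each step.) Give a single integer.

Answer: 16

Derivation:
Step 1: sold=2 (running total=2) -> [9 4 5 6]
Step 2: sold=2 (running total=4) -> [10 4 5 8]
Step 3: sold=2 (running total=6) -> [11 4 5 10]
Step 4: sold=2 (running total=8) -> [12 4 5 12]
Step 5: sold=2 (running total=10) -> [13 4 5 14]
Step 6: sold=2 (running total=12) -> [14 4 5 16]
Step 7: sold=2 (running total=14) -> [15 4 5 18]
Step 8: sold=2 (running total=16) -> [16 4 5 20]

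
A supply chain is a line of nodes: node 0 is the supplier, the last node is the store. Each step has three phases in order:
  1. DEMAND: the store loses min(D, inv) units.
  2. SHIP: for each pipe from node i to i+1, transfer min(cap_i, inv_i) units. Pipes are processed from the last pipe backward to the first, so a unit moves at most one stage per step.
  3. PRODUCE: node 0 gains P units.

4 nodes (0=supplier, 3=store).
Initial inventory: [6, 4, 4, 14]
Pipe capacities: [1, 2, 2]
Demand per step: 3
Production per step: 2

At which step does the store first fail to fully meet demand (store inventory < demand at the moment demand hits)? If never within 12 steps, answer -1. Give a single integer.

Step 1: demand=3,sold=3 ship[2->3]=2 ship[1->2]=2 ship[0->1]=1 prod=2 -> [7 3 4 13]
Step 2: demand=3,sold=3 ship[2->3]=2 ship[1->2]=2 ship[0->1]=1 prod=2 -> [8 2 4 12]
Step 3: demand=3,sold=3 ship[2->3]=2 ship[1->2]=2 ship[0->1]=1 prod=2 -> [9 1 4 11]
Step 4: demand=3,sold=3 ship[2->3]=2 ship[1->2]=1 ship[0->1]=1 prod=2 -> [10 1 3 10]
Step 5: demand=3,sold=3 ship[2->3]=2 ship[1->2]=1 ship[0->1]=1 prod=2 -> [11 1 2 9]
Step 6: demand=3,sold=3 ship[2->3]=2 ship[1->2]=1 ship[0->1]=1 prod=2 -> [12 1 1 8]
Step 7: demand=3,sold=3 ship[2->3]=1 ship[1->2]=1 ship[0->1]=1 prod=2 -> [13 1 1 6]
Step 8: demand=3,sold=3 ship[2->3]=1 ship[1->2]=1 ship[0->1]=1 prod=2 -> [14 1 1 4]
Step 9: demand=3,sold=3 ship[2->3]=1 ship[1->2]=1 ship[0->1]=1 prod=2 -> [15 1 1 2]
Step 10: demand=3,sold=2 ship[2->3]=1 ship[1->2]=1 ship[0->1]=1 prod=2 -> [16 1 1 1]
Step 11: demand=3,sold=1 ship[2->3]=1 ship[1->2]=1 ship[0->1]=1 prod=2 -> [17 1 1 1]
Step 12: demand=3,sold=1 ship[2->3]=1 ship[1->2]=1 ship[0->1]=1 prod=2 -> [18 1 1 1]
First stockout at step 10

10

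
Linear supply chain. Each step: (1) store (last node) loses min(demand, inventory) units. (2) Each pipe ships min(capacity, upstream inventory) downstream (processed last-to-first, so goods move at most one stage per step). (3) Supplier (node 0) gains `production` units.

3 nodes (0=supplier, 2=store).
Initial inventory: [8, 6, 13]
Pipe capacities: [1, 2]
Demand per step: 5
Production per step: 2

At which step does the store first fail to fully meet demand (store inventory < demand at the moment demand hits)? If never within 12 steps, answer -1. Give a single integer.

Step 1: demand=5,sold=5 ship[1->2]=2 ship[0->1]=1 prod=2 -> [9 5 10]
Step 2: demand=5,sold=5 ship[1->2]=2 ship[0->1]=1 prod=2 -> [10 4 7]
Step 3: demand=5,sold=5 ship[1->2]=2 ship[0->1]=1 prod=2 -> [11 3 4]
Step 4: demand=5,sold=4 ship[1->2]=2 ship[0->1]=1 prod=2 -> [12 2 2]
Step 5: demand=5,sold=2 ship[1->2]=2 ship[0->1]=1 prod=2 -> [13 1 2]
Step 6: demand=5,sold=2 ship[1->2]=1 ship[0->1]=1 prod=2 -> [14 1 1]
Step 7: demand=5,sold=1 ship[1->2]=1 ship[0->1]=1 prod=2 -> [15 1 1]
Step 8: demand=5,sold=1 ship[1->2]=1 ship[0->1]=1 prod=2 -> [16 1 1]
Step 9: demand=5,sold=1 ship[1->2]=1 ship[0->1]=1 prod=2 -> [17 1 1]
Step 10: demand=5,sold=1 ship[1->2]=1 ship[0->1]=1 prod=2 -> [18 1 1]
Step 11: demand=5,sold=1 ship[1->2]=1 ship[0->1]=1 prod=2 -> [19 1 1]
Step 12: demand=5,sold=1 ship[1->2]=1 ship[0->1]=1 prod=2 -> [20 1 1]
First stockout at step 4

4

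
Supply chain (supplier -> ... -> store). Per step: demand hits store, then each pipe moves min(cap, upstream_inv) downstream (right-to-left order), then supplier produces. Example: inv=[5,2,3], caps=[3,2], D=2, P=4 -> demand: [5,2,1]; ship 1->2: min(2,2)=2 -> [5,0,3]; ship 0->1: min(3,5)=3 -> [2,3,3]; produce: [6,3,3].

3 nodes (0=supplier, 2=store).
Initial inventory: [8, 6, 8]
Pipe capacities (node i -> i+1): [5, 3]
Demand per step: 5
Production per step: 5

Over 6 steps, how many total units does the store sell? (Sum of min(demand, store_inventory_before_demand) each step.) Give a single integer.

Answer: 23

Derivation:
Step 1: sold=5 (running total=5) -> [8 8 6]
Step 2: sold=5 (running total=10) -> [8 10 4]
Step 3: sold=4 (running total=14) -> [8 12 3]
Step 4: sold=3 (running total=17) -> [8 14 3]
Step 5: sold=3 (running total=20) -> [8 16 3]
Step 6: sold=3 (running total=23) -> [8 18 3]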